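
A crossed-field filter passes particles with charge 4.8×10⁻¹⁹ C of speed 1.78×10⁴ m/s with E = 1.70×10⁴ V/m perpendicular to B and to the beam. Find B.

Balance of forces in the selector: qE = qvB ⇒ B = E/v.
B = 1.70×10⁴/1.78×10⁴ = 0.955 T.

B = 0.955 T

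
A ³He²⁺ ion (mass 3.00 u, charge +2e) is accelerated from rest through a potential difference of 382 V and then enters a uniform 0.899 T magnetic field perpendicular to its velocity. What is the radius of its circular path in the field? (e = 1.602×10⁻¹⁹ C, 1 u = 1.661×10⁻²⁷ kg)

r ≈ 3.83×10⁻³ m

Acceleration: |q|V = ½mv² ⇒ v = √(2|q|V/m) = √(2·3.204×10⁻¹⁹·382/4.983×10⁻²⁷) ≈ 2.216×10⁵ m/s.
In the field: r = mv/(|q|B) = (4.983×10⁻²⁷)(2.216×10⁵)/((3.204×10⁻¹⁹)(0.899)) ≈ 3.83×10⁻³ m.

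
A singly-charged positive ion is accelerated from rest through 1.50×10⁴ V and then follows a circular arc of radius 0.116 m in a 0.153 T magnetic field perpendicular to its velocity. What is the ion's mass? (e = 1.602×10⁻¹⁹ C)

m ≈ 1.68×10⁻²⁷ kg

Combine |q|V = ½mv² and r = mv/(|q|B): eliminate v to get m = qB²r²/(2V).
m = (1.602×10⁻¹⁹)(0.153)²(0.116)²/(2·1.50×10⁴) ≈ 1.68×10⁻²⁷ kg.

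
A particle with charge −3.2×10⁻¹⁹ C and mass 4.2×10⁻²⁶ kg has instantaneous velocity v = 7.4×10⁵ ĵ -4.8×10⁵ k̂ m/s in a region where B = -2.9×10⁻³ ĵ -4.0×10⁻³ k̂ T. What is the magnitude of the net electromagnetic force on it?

v×B = (-4350, 0, 0) N/C.
F = q v×B = (−3.2×10⁻¹⁹ C)·(-4350, 0, 0) = (1.39×10⁻¹⁵, 0, 0) N.
|F| = 1.39×10⁻¹⁵ N.

|F| ≈ 1.39×10⁻¹⁵ N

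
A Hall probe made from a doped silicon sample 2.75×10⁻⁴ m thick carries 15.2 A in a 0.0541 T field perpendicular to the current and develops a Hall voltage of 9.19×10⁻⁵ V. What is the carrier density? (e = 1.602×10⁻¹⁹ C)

n ≈ 2.03×10²⁶ m⁻³

From V_H = IB/(n e t), n = IB/(V_H e t).
n = (15.2)(0.0541)/((9.19×10⁻⁵)(1.602×10⁻¹⁹)(2.75×10⁻⁴)) ≈ 2.03×10²⁶ m⁻³.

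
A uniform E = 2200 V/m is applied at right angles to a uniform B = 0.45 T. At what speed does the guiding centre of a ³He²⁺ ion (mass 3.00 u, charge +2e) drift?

v_d ≈ 4900 m/s

The E×B drift speed is v_d = E/B.
v_d = 2200/0.45 = 4900 m/s.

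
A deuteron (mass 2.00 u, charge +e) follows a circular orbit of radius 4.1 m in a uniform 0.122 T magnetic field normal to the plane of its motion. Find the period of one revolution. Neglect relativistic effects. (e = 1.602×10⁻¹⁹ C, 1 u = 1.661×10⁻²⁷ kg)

The cyclotron period depends only on m, q, B: T = 2πm/(|q|B).
T = 2π(3.322×10⁻²⁷)/((1.602×10⁻¹⁹)(0.122)) ≈ 1.07×10⁻⁶ s.

T ≈ 1.07×10⁻⁶ s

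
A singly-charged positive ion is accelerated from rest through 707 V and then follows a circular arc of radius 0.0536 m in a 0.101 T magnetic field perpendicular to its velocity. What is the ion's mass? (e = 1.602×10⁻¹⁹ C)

m ≈ 3.32×10⁻²⁷ kg

Combine |q|V = ½mv² and r = mv/(|q|B): eliminate v to get m = qB²r²/(2V).
m = (1.602×10⁻¹⁹)(0.101)²(0.0536)²/(2·707) ≈ 3.32×10⁻²⁷ kg.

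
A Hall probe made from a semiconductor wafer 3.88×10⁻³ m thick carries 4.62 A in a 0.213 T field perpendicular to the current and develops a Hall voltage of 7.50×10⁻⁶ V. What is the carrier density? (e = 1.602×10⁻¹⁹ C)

From V_H = IB/(n e t), n = IB/(V_H e t).
n = (4.62)(0.213)/((7.50×10⁻⁶)(1.602×10⁻¹⁹)(3.88×10⁻³)) ≈ 2.11×10²⁶ m⁻³.

n ≈ 2.11×10²⁶ m⁻³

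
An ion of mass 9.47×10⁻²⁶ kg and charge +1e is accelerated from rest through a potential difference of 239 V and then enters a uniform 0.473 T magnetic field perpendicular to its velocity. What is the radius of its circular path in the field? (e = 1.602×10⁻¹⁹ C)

r ≈ 0.0355 m

Acceleration: |q|V = ½mv² ⇒ v = √(2|q|V/m) = √(2·1.602×10⁻¹⁹·239/9.47×10⁻²⁶) ≈ 2.844×10⁴ m/s.
In the field: r = mv/(|q|B) = (9.47×10⁻²⁶)(2.844×10⁴)/((1.602×10⁻¹⁹)(0.473)) ≈ 0.0355 m.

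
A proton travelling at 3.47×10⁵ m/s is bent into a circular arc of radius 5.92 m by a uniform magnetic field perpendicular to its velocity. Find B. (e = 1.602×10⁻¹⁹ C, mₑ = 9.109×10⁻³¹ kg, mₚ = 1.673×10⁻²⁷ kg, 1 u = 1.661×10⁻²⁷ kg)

B ≈ 6.12×10⁻⁴ T

From |q|vB = mv²/r, B = mv/(|q|r).
B = (1.673×10⁻²⁷)(3.47×10⁵)/((1.602×10⁻¹⁹)(5.92)) ≈ 6.12×10⁻⁴ T.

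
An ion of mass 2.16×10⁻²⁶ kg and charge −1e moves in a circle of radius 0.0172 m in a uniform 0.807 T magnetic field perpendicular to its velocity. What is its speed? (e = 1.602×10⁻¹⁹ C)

v ≈ 1.03×10⁵ m/s

From |q|vB = mv²/r, v = |q|Br/m.
v = (1.602×10⁻¹⁹)(0.807)(0.0172)/2.16×10⁻²⁶ ≈ 1.03×10⁵ m/s.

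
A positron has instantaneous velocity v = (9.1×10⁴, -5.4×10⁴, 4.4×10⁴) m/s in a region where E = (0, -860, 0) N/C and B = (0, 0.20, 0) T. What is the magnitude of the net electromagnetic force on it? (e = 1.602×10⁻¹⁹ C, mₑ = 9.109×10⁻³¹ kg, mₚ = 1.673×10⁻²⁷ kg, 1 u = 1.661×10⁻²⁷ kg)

v×B = (-8800, 0, 1.82×10⁴) N/C.
E + v×B = (-8800, -860, 1.82×10⁴) N/C.
F = q(E + v×B) = (1.602×10⁻¹⁹ C)·(-8800, -860, 1.82×10⁴) = (-1.41×10⁻¹⁵, -1.38×10⁻¹⁶, 2.92×10⁻¹⁵) N.
|F| = 3.24×10⁻¹⁵ N.

|F| ≈ 3.24×10⁻¹⁵ N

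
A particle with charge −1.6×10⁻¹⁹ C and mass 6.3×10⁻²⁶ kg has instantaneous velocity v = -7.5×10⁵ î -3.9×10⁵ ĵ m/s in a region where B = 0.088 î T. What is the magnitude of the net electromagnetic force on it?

v×B = (0, 0, 3.43×10⁴) N/C.
F = q v×B = (−1.6×10⁻¹⁹ C)·(0, 0, 3.43×10⁴) = (0, 0, -5.49×10⁻¹⁵) N.
|F| = 5.49×10⁻¹⁵ N.

|F| ≈ 5.49×10⁻¹⁵ N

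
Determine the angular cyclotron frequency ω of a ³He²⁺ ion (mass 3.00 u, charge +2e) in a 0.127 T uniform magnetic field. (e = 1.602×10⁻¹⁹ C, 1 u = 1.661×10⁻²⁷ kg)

ω = |q|B/m.
ω = (3.204×10⁻¹⁹)(0.127)/4.983×10⁻²⁷ ≈ 8.17×10⁶ rad/s.

ω ≈ 8.17×10⁶ rad/s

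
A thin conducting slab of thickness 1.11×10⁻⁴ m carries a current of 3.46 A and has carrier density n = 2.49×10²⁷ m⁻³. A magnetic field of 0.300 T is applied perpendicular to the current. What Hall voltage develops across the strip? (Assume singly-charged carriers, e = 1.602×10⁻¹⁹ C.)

V_H = IB/(n e t).
V_H = (3.46)(0.300)/((2.49×10²⁷)(1.602×10⁻¹⁹)(1.11×10⁻⁴)) ≈ 2.34×10⁻⁵ V.

V_H ≈ 2.34×10⁻⁵ V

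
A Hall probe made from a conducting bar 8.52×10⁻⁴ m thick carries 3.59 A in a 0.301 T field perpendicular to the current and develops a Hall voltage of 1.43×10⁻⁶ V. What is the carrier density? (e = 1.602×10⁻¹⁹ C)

From V_H = IB/(n e t), n = IB/(V_H e t).
n = (3.59)(0.301)/((1.43×10⁻⁶)(1.602×10⁻¹⁹)(8.52×10⁻⁴)) ≈ 5.54×10²⁷ m⁻³.

n ≈ 5.54×10²⁷ m⁻³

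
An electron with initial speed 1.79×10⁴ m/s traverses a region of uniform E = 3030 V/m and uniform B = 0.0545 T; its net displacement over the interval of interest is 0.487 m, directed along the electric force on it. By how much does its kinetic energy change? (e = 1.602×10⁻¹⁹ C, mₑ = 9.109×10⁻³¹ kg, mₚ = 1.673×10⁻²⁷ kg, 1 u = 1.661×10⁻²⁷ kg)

ΔKE ≈ 2.36×10⁻¹⁶ J

The magnetic force is always ⟂ v and does no work; only the electric force changes KE.
ΔKE = F_E · d = |q|E d = (1.602×10⁻¹⁹)(3030)(0.487) ≈ 2.36×10⁻¹⁶ J.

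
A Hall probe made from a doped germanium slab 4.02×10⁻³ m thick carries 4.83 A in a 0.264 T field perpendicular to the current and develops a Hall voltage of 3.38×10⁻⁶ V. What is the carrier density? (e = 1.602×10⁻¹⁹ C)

n ≈ 5.86×10²⁶ m⁻³

From V_H = IB/(n e t), n = IB/(V_H e t).
n = (4.83)(0.264)/((3.38×10⁻⁶)(1.602×10⁻¹⁹)(4.02×10⁻³)) ≈ 5.86×10²⁶ m⁻³.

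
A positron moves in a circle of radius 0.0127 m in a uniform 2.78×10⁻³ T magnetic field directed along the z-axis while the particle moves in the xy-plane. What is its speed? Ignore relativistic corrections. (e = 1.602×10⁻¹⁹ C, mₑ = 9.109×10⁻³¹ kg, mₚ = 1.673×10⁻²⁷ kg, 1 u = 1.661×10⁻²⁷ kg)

From |q|vB = mv²/r, v = |q|Br/m.
v = (1.602×10⁻¹⁹)(2.78×10⁻³)(0.0127)/9.109×10⁻³¹ ≈ 6.21×10⁶ m/s.

v ≈ 6.21×10⁶ m/s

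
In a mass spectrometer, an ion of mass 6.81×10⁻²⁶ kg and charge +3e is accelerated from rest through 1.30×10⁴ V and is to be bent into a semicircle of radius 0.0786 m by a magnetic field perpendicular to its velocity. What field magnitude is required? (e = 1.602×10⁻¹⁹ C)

B ≈ 0.772 T

v = √(2|q|V/m) = √(2·4.806×10⁻¹⁹·1.30×10⁴/6.81×10⁻²⁶) ≈ 4.284×10⁵ m/s.
B = mv/(|q|r) = (6.81×10⁻²⁶)(4.284×10⁵)/((4.806×10⁻¹⁹)(0.0786)) ≈ 0.772 T.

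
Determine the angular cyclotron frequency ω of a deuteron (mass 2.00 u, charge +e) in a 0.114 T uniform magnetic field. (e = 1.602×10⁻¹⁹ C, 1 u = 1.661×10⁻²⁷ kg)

ω = |q|B/m.
ω = (1.602×10⁻¹⁹)(0.114)/3.322×10⁻²⁷ ≈ 5.50×10⁶ rad/s.

ω ≈ 5.50×10⁶ rad/s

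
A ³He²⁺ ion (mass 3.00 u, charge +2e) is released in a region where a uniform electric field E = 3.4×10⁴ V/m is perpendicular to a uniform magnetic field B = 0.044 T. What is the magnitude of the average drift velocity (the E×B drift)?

v_d ≈ 7.7×10⁵ m/s

The steady drift has the magnetic force balancing the electric force, so v_d = E/B.
v_d = 3.4×10⁴/0.044 = 7.7×10⁵ m/s.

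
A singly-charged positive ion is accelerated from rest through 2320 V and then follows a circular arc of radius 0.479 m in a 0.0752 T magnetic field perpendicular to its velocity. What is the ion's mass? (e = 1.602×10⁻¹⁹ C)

m ≈ 4.48×10⁻²⁶ kg

Combine |q|V = ½mv² and r = mv/(|q|B): eliminate v to get m = qB²r²/(2V).
m = (1.602×10⁻¹⁹)(0.0752)²(0.479)²/(2·2320) ≈ 4.48×10⁻²⁶ kg.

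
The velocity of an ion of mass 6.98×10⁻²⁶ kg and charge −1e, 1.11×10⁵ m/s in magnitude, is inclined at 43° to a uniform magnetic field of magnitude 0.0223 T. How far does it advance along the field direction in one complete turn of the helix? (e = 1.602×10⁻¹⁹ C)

p ≈ 9.97 m

v∥ = v cosθ = 1.11×10⁵·cos43° ≈ 8.118×10⁴ m/s.
T = 2πm/(|q|B) = 2π(6.98×10⁻²⁶)/((1.602×10⁻¹⁹)(0.0223)) ≈ 1.228×10⁻⁴ s.
pitch = v∥ T = (8.118×10⁴)(1.228×10⁻⁴) ≈ 9.97 m.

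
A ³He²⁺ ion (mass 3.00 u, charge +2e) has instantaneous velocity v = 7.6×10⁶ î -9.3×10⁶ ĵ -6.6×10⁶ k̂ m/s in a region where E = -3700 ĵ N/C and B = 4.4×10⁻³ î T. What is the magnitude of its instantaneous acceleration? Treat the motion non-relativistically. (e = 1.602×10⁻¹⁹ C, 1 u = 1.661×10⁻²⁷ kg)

v×B = (0, -2.90×10⁴, 4.09×10⁴) N/C.
E + v×B = (0, -3.27×10⁴, 4.09×10⁴) N/C.
F = q(E + v×B) = (3.204×10⁻¹⁹ C)·(0, -3.27×10⁴, 4.09×10⁴) = (0, -1.05×10⁻¹⁴, 1.31×10⁻¹⁴) N.
|a| = |F|/m = 1.679×10⁻¹⁴/4.983×10⁻²⁷ ≈ 3.37×10¹² m/s².

|a| ≈ 3.37×10¹² m/s²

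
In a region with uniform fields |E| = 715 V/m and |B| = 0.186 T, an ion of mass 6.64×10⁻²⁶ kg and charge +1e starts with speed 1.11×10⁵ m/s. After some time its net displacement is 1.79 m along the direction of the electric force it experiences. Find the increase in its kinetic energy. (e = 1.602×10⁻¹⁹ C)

The magnetic force is always ⟂ v and does no work; only the electric force changes KE.
ΔKE = F_E · d = |q|E d = (1.602×10⁻¹⁹)(715)(1.79) ≈ 2.05×10⁻¹⁶ J.

ΔKE ≈ 2.05×10⁻¹⁶ J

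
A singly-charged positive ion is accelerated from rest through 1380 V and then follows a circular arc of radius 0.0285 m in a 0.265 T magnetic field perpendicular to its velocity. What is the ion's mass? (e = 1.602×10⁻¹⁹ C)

m ≈ 3.31×10⁻²⁷ kg

Combine |q|V = ½mv² and r = mv/(|q|B): eliminate v to get m = qB²r²/(2V).
m = (1.602×10⁻¹⁹)(0.265)²(0.0285)²/(2·1380) ≈ 3.31×10⁻²⁷ kg.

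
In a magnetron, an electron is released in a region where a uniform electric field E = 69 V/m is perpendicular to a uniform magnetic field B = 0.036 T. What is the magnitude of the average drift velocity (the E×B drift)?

v_d ≈ 1900 m/s

The E×B drift speed is v_d = E/B.
v_d = 69/0.036 = 1900 m/s.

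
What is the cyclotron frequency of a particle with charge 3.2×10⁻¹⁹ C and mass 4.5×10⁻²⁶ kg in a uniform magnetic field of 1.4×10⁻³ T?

f ≈ 1600 Hz

f = |q|B/(2πm).
f = (3.2×10⁻¹⁹)(1.4×10⁻³)/(2π·4.5×10⁻²⁶) ≈ 1600 Hz.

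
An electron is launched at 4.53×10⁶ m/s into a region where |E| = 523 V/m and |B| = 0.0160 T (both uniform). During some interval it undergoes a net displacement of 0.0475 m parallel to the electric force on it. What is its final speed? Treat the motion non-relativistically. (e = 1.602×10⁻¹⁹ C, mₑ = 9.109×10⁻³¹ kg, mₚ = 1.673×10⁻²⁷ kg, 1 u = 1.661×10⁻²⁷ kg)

v_f ≈ 5.41×10⁶ m/s

B does no work; ΔKE = |q|E d.
½mv_f² = ½mv₀² + |q|Ed = ½(9.109×10⁻³¹)(4.53×10⁶)² + (1.602×10⁻¹⁹)(523)(0.0475) ≈ 9.346×10⁻¹⁸ J + 3.980×10⁻¹⁸ J ≈ 1.333×10⁻¹⁷ J.
v_f = √(2·1.333×10⁻¹⁷/9.109×10⁻³¹) ≈ 5.41×10⁶ m/s.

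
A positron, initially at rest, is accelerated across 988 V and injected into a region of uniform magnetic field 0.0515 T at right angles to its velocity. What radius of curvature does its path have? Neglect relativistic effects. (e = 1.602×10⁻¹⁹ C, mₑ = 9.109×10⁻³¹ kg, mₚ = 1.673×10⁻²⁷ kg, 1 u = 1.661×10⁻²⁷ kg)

r ≈ 2.06×10⁻³ m

Acceleration: |q|V = ½mv² ⇒ v = √(2|q|V/m) = √(2·1.602×10⁻¹⁹·988/9.109×10⁻³¹) ≈ 1.864×10⁷ m/s.
In the field: r = mv/(|q|B) = (9.109×10⁻³¹)(1.864×10⁷)/((1.602×10⁻¹⁹)(0.0515)) ≈ 2.06×10⁻³ m.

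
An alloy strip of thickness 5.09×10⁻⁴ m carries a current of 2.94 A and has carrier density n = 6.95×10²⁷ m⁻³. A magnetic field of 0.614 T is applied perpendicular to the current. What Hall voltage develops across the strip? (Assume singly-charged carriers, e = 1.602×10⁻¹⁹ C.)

V_H = IB/(n e t).
V_H = (2.94)(0.614)/((6.95×10²⁷)(1.602×10⁻¹⁹)(5.09×10⁻⁴)) ≈ 3.19×10⁻⁶ V.

V_H ≈ 3.19×10⁻⁶ V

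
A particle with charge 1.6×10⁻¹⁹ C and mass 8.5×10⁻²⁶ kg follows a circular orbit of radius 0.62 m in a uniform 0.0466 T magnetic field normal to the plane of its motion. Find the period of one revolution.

T ≈ 7.16×10⁻⁵ s

The cyclotron period depends only on m, q, B: T = 2πm/(|q|B).
T = 2π(8.5×10⁻²⁶)/((1.6×10⁻¹⁹)(0.0466)) ≈ 7.16×10⁻⁵ s.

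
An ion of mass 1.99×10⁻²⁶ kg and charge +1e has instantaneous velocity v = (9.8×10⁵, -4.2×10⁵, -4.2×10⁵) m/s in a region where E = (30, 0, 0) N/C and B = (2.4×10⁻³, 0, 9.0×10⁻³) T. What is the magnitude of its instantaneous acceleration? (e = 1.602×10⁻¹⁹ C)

|a| ≈ 8.51×10¹⁰ m/s²

v×B = (-3780, -9830, 1010) N/C.
E + v×B = (-3750, -9830, 1010) N/C.
F = q(E + v×B) = (1.602×10⁻¹⁹ C)·(-3750, -9830, 1010) = (-6.01×10⁻¹⁶, -1.57×10⁻¹⁵, 1.61×10⁻¹⁶) N.
|a| = |F|/m = 1.693×10⁻¹⁵/1.99×10⁻²⁶ ≈ 8.51×10¹⁰ m/s².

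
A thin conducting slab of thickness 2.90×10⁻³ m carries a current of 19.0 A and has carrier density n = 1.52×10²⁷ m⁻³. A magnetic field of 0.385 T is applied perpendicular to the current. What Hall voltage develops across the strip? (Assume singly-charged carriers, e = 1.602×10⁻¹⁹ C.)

V_H ≈ 1.04×10⁻⁵ V

V_H = IB/(n e t).
V_H = (19.0)(0.385)/((1.52×10²⁷)(1.602×10⁻¹⁹)(2.90×10⁻³)) ≈ 1.04×10⁻⁵ V.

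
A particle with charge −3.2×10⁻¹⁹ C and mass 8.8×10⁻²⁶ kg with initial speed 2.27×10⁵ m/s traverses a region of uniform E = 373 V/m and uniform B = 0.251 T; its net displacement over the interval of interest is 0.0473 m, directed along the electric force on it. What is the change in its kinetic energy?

ΔKE ≈ 5.65×10⁻¹⁸ J

The magnetic force is always ⟂ v and does no work; only the electric force changes KE.
ΔKE = F_E · d = |q|E d = (3.2×10⁻¹⁹)(373)(0.0473) ≈ 5.65×10⁻¹⁸ J.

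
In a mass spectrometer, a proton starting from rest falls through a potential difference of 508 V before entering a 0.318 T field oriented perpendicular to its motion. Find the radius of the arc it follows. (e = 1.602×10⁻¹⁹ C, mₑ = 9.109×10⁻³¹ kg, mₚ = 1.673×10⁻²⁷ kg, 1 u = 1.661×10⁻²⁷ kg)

Acceleration: |q|V = ½mv² ⇒ v = √(2|q|V/m) = √(2·1.602×10⁻¹⁹·508/1.673×10⁻²⁷) ≈ 3.119×10⁵ m/s.
In the field: r = mv/(|q|B) = (1.673×10⁻²⁷)(3.119×10⁵)/((1.602×10⁻¹⁹)(0.318)) ≈ 0.0102 m.

r ≈ 0.0102 m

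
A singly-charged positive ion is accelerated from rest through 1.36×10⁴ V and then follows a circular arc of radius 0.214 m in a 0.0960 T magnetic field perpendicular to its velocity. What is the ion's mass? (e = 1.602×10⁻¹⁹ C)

Combine |q|V = ½mv² and r = mv/(|q|B): eliminate v to get m = qB²r²/(2V).
m = (1.602×10⁻¹⁹)(0.0960)²(0.214)²/(2·1.36×10⁴) ≈ 2.49×10⁻²⁷ kg.

m ≈ 2.49×10⁻²⁷ kg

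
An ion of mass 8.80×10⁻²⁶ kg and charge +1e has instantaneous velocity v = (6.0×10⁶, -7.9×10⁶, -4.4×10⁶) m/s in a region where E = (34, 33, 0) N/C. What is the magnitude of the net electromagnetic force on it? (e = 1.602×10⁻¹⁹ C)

|F| ≈ 7.59×10⁻¹⁸ N

Only an electric field acts, so F = qE = (1.602×10⁻¹⁹ C)·(34.0, 33.0, 0) = (5.45×10⁻¹⁸, 5.29×10⁻¹⁸, 0) N.
|F| = 7.59×10⁻¹⁸ N.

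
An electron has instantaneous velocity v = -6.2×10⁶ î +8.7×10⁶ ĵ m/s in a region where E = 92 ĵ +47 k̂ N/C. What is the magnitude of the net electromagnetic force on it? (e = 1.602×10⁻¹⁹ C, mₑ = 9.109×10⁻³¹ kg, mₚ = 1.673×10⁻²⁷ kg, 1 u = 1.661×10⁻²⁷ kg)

|F| ≈ 1.66×10⁻¹⁷ N

Only an electric field acts, so F = qE = (−1.602×10⁻¹⁹ C)·(0, 92.0, 47.0) = (0, -1.47×10⁻¹⁷, -7.53×10⁻¹⁸) N.
|F| = 1.66×10⁻¹⁷ N.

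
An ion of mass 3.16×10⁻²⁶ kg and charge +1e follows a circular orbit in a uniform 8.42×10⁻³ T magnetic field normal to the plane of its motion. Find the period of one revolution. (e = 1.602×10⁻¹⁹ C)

The cyclotron period depends only on m, q, B: T = 2πm/(|q|B).
T = 2π(3.16×10⁻²⁶)/((1.602×10⁻¹⁹)(8.42×10⁻³)) ≈ 1.47×10⁻⁴ s.

T ≈ 1.47×10⁻⁴ s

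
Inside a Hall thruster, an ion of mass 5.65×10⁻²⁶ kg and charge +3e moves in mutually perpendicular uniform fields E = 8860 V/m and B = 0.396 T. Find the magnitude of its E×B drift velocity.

In crossed fields the guiding centre drifts at v_d = |E×B|/B² = E/B, independent of charge and mass.
v_d = 8860/0.396 = 2.24×10⁴ m/s.

v_d ≈ 2.24×10⁴ m/s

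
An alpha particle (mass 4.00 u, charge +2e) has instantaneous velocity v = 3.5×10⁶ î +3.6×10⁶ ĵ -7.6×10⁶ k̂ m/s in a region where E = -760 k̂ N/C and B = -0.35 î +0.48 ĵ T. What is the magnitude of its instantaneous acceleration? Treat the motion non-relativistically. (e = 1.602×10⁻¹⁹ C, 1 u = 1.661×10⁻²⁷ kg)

v×B = (3.65×10⁶, 2.66×10⁶, 2.94×10⁶) N/C.
E + v×B = (3.65×10⁶, 2.66×10⁶, 2.94×10⁶) N/C.
F = q(E + v×B) = (3.204×10⁻¹⁹ C)·(3.65×10⁶, 2.66×10⁶, 2.94×10⁶) = (1.17×10⁻¹², 8.52×10⁻¹³, 9.42×10⁻¹³) N.
|a| = |F|/m = 1.726×10⁻¹²/6.644×10⁻²⁷ ≈ 2.60×10¹⁴ m/s².

|a| ≈ 2.60×10¹⁴ m/s²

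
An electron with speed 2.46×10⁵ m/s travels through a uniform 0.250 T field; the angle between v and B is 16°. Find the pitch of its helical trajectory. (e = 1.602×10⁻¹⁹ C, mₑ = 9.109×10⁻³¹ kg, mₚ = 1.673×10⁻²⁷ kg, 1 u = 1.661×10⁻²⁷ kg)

p ≈ 3.38×10⁻⁵ m

v∥ = v cosθ = 2.46×10⁵·cos16° ≈ 2.365×10⁵ m/s.
T = 2πm/(|q|B) = 2π(9.109×10⁻³¹)/((1.602×10⁻¹⁹)(0.250)) ≈ 1.429×10⁻¹⁰ s.
pitch = v∥ T = (2.365×10⁵)(1.429×10⁻¹⁰) ≈ 3.38×10⁻⁵ m.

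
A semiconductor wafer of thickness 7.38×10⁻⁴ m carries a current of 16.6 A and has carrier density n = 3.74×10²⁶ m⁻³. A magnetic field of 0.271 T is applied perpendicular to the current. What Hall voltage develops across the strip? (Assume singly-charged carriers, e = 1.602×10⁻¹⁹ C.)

V_H ≈ 1.02×10⁻⁴ V

V_H = IB/(n e t).
V_H = (16.6)(0.271)/((3.74×10²⁶)(1.602×10⁻¹⁹)(7.38×10⁻⁴)) ≈ 1.02×10⁻⁴ V.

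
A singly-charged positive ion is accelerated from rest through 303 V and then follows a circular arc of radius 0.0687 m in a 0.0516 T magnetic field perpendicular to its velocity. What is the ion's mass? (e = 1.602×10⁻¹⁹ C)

Combine |q|V = ½mv² and r = mv/(|q|B): eliminate v to get m = qB²r²/(2V).
m = (1.602×10⁻¹⁹)(0.0516)²(0.0687)²/(2·303) ≈ 3.32×10⁻²⁷ kg.

m ≈ 3.32×10⁻²⁷ kg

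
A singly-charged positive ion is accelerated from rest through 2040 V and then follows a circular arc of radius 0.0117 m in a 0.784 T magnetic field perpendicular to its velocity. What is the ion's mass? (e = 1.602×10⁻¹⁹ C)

m ≈ 3.30×10⁻²⁷ kg

Combine |q|V = ½mv² and r = mv/(|q|B): eliminate v to get m = qB²r²/(2V).
m = (1.602×10⁻¹⁹)(0.784)²(0.0117)²/(2·2040) ≈ 3.30×10⁻²⁷ kg.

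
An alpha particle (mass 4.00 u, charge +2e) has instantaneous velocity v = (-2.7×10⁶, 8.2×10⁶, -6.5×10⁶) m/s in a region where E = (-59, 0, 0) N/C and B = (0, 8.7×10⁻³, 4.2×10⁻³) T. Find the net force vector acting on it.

F ≈ (2.91×10⁻¹⁴, 3.63×10⁻¹⁵, -7.53×10⁻¹⁵) N

v×B = (9.10×10⁴, 1.13×10⁴, -2.35×10⁴) N/C.
E + v×B = (9.09×10⁴, 1.13×10⁴, -2.35×10⁴) N/C.
F = q(E + v×B) = (3.204×10⁻¹⁹ C)·(9.09×10⁴, 1.13×10⁴, -2.35×10⁴) = (2.91×10⁻¹⁴, 3.63×10⁻¹⁵, -7.53×10⁻¹⁵) N.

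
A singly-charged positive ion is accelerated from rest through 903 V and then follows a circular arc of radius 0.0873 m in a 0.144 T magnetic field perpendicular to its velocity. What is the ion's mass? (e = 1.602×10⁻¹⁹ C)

m ≈ 1.40×10⁻²⁶ kg

Combine |q|V = ½mv² and r = mv/(|q|B): eliminate v to get m = qB²r²/(2V).
m = (1.602×10⁻¹⁹)(0.144)²(0.0873)²/(2·903) ≈ 1.40×10⁻²⁶ kg.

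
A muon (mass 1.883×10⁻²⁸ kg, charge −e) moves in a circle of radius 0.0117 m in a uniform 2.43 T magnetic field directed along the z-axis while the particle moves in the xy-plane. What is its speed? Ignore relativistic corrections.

v ≈ 2.42×10⁷ m/s

From |q|vB = mv²/r, v = |q|Br/m.
v = (1.602×10⁻¹⁹)(2.43)(0.0117)/1.883×10⁻²⁸ ≈ 2.42×10⁷ m/s.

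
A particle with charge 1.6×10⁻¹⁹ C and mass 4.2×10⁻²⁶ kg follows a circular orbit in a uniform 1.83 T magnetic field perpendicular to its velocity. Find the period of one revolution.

T ≈ 9.01×10⁻⁷ s

The cyclotron period depends only on m, q, B: T = 2πm/(|q|B).
T = 2π(4.2×10⁻²⁶)/((1.6×10⁻¹⁹)(1.83)) ≈ 9.01×10⁻⁷ s.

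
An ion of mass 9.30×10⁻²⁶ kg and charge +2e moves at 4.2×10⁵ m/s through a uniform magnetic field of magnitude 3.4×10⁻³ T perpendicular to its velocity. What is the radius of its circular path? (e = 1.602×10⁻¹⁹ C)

The magnetic force provides the centripetal force: |q|vB = mv²/r.
r = mv/(|q|B) = (9.30×10⁻²⁶)(4.2×10⁵)/((3.204×10⁻¹⁹)(3.4×10⁻³)) ≈ 36 m.

r ≈ 36 m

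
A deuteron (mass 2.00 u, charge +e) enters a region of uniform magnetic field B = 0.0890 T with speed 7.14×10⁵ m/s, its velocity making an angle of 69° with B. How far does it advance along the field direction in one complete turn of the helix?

p ≈ 0.375 m

v∥ = v cosθ = 7.14×10⁵·cos69° ≈ 2.559×10⁵ m/s.
T = 2πm/(|q|B) = 2π(3.322×10⁻²⁷)/((1.602×10⁻¹⁹)(0.0890)) ≈ 1.464×10⁻⁶ s.
pitch = v∥ T = (2.559×10⁵)(1.464×10⁻⁶) ≈ 0.375 m.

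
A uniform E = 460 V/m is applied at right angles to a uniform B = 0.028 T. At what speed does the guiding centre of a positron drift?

v_d ≈ 1.6×10⁴ m/s

The E×B drift speed is v_d = E/B.
v_d = 460/0.028 = 1.6×10⁴ m/s.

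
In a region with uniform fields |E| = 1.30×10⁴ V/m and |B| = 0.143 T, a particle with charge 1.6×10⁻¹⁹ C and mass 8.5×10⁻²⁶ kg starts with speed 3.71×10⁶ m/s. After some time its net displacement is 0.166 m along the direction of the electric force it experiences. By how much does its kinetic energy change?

The magnetic force is always ⟂ v and does no work; only the electric force changes KE.
ΔKE = F_E · d = |q|E d = (1.6×10⁻¹⁹)(1.30×10⁴)(0.166) ≈ 3.45×10⁻¹⁶ J.

ΔKE ≈ 3.45×10⁻¹⁶ J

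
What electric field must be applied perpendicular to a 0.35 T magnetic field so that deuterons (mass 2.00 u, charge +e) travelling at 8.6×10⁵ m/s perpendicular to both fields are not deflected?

E = 3.0×10⁵ V/m

For straight-line motion qE = qvB, so E = vB.
E = 8.6×10⁵ × 0.35 = 3.0×10⁵ V/m.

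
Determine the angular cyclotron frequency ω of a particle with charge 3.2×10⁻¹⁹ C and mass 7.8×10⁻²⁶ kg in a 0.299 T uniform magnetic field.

ω ≈ 1.23×10⁶ rad/s

ω = |q|B/m.
ω = (3.2×10⁻¹⁹)(0.299)/7.8×10⁻²⁶ ≈ 1.23×10⁶ rad/s.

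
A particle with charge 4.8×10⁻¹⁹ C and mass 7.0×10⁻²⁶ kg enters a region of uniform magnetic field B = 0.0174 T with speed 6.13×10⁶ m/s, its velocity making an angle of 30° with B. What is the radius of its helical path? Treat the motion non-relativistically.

r ≈ 25.7 m

v⊥ = v sinθ = 6.13×10⁶·sin30° ≈ 3.065×10⁶ m/s.
r = m v⊥/(|q|B) = (7.0×10⁻²⁶)(3.065×10⁶)/((4.8×10⁻¹⁹)(0.0174)) ≈ 25.7 m.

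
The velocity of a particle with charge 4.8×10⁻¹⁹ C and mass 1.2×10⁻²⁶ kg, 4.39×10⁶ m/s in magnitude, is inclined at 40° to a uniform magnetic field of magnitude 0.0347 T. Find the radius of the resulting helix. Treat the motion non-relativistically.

v⊥ = v sinθ = 4.39×10⁶·sin40° ≈ 2.822×10⁶ m/s.
r = m v⊥/(|q|B) = (1.2×10⁻²⁶)(2.822×10⁶)/((4.8×10⁻¹⁹)(0.0347)) ≈ 2.03 m.

r ≈ 2.03 m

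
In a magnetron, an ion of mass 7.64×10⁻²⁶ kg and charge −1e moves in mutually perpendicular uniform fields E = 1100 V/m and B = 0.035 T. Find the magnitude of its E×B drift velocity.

v_d ≈ 3.1×10⁴ m/s

The E×B drift speed is v_d = E/B.
v_d = 1100/0.035 = 3.1×10⁴ m/s.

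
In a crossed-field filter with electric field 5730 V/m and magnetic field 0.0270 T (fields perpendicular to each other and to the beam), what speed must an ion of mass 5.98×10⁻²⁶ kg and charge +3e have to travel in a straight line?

v = 2.12×10⁵ m/s

Straight-line motion ⇒ electric and magnetic forces cancel, so E = vB.
v = E/B = 5730/0.0270 = 2.12×10⁵ m/s.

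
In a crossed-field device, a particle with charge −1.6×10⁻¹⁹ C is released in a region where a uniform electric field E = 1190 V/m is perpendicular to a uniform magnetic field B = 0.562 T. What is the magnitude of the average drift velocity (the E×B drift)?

v_d ≈ 2120 m/s

The E×B drift speed is v_d = E/B.
v_d = 1190/0.562 = 2120 m/s.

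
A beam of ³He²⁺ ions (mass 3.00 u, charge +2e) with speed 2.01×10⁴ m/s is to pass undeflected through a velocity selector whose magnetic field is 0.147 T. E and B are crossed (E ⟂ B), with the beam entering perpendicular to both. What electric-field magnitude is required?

E = 2950 V/m

For straight-line motion qE = qvB, so E = vB.
E = 2.01×10⁴ × 0.147 = 2950 V/m.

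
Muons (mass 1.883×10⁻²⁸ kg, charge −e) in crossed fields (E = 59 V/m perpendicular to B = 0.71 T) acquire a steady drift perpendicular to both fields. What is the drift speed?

The steady drift has the magnetic force balancing the electric force, so v_d = E/B.
v_d = 59/0.71 = 83 m/s.

v_d ≈ 83 m/s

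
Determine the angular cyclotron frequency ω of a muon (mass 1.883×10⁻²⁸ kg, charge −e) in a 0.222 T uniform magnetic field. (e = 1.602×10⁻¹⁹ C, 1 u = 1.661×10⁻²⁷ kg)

ω ≈ 1.89×10⁸ rad/s

ω = |q|B/m.
ω = (1.602×10⁻¹⁹)(0.222)/1.883×10⁻²⁸ ≈ 1.89×10⁸ rad/s.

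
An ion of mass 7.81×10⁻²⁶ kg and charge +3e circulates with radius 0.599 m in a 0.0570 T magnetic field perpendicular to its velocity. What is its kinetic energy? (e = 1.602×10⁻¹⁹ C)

KE ≈ 1.08×10⁴ eV

v = |q|Br/m, then KE = ½mv² = (qBr)²/(2m).
v = (4.806×10⁻¹⁹)(0.0570)(0.599)/7.81×10⁻²⁶ ≈ 2.101×10⁵ m/s.
KE = ½(7.81×10⁻²⁶)(2.101×10⁵)² ≈ 1.72×10⁻¹⁵ J = 1.08×10⁴ eV.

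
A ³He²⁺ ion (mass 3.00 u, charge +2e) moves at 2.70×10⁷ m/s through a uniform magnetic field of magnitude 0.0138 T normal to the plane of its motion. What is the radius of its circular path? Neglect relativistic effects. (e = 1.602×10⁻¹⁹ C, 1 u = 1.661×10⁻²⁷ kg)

The magnetic force provides the centripetal force: |q|vB = mv²/r.
r = mv/(|q|B) = (4.983×10⁻²⁷)(2.70×10⁷)/((3.204×10⁻¹⁹)(0.0138)) ≈ 30.4 m.

r ≈ 30.4 m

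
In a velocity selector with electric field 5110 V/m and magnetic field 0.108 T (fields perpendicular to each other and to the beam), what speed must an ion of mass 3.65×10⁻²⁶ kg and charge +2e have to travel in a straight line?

Zero net Lorentz force requires |qE| = |q v×B|, i.e. E = vB.
v = E/B = 5110/0.108 = 4.73×10⁴ m/s.
The result is independent of the particle's charge and mass.

v = 4.73×10⁴ m/s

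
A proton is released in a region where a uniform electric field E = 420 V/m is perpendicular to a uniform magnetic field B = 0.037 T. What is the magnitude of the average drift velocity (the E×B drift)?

v_d ≈ 1.1×10⁴ m/s

The steady drift has the magnetic force balancing the electric force, so v_d = E/B.
v_d = 420/0.037 = 1.1×10⁴ m/s.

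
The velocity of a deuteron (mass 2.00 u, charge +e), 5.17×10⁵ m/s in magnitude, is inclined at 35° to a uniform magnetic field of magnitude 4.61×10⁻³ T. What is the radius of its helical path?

r ≈ 1.33 m

v⊥ = v sinθ = 5.17×10⁵·sin35° ≈ 2.965×10⁵ m/s.
r = m v⊥/(|q|B) = (3.322×10⁻²⁷)(2.965×10⁵)/((1.602×10⁻¹⁹)(4.61×10⁻³)) ≈ 1.33 m.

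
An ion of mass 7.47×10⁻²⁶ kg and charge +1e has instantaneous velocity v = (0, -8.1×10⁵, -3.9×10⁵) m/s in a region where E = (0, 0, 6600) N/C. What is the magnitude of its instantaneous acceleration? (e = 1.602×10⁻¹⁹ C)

Only an electric field acts, so F = qE = (1.602×10⁻¹⁹ C)·(0, 0, 6600) = (0, 0, 1.06×10⁻¹⁵) N.
|a| = |F|/m = 1.057×10⁻¹⁵/7.47×10⁻²⁶ ≈ 1.42×10¹⁰ m/s².

|a| ≈ 1.42×10¹⁰ m/s²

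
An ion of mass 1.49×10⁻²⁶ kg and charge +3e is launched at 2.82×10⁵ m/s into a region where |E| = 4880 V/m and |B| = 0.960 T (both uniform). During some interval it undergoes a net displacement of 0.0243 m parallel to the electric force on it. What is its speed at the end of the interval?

B does no work; ΔKE = |q|E d.
½mv_f² = ½mv₀² + |q|Ed = ½(1.49×10⁻²⁶)(2.82×10⁵)² + (4.806×10⁻¹⁹)(4880)(0.0243) ≈ 5.925×10⁻¹⁶ J + 5.699×10⁻¹⁷ J ≈ 6.494×10⁻¹⁶ J.
v_f = √(2·6.494×10⁻¹⁶/1.49×10⁻²⁶) ≈ 2.95×10⁵ m/s.

v_f ≈ 2.95×10⁵ m/s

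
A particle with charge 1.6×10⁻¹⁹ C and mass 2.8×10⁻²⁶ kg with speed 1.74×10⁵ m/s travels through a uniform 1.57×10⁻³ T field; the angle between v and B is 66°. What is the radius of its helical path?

r ≈ 17.7 m

v⊥ = v sinθ = 1.74×10⁵·sin66° ≈ 1.590×10⁵ m/s.
r = m v⊥/(|q|B) = (2.8×10⁻²⁶)(1.590×10⁵)/((1.6×10⁻¹⁹)(1.57×10⁻³)) ≈ 17.7 m.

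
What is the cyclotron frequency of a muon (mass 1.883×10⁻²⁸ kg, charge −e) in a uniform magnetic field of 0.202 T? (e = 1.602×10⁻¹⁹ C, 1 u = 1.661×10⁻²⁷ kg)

f ≈ 2.74×10⁷ Hz

f = |q|B/(2πm).
f = (1.602×10⁻¹⁹)(0.202)/(2π·1.883×10⁻²⁸) ≈ 2.74×10⁷ Hz.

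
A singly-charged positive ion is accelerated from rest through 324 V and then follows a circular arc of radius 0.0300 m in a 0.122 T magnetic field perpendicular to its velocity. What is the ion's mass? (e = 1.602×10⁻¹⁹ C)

m ≈ 3.31×10⁻²⁷ kg

Combine |q|V = ½mv² and r = mv/(|q|B): eliminate v to get m = qB²r²/(2V).
m = (1.602×10⁻¹⁹)(0.122)²(0.0300)²/(2·324) ≈ 3.31×10⁻²⁷ kg.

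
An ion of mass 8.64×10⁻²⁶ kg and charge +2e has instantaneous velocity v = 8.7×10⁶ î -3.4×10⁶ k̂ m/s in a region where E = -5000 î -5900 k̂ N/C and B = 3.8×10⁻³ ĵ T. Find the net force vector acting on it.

F ≈ (2.54×10⁻¹⁵, 0, 8.70×10⁻¹⁵) N

v×B = (1.29×10⁴, 0, 3.31×10⁴) N/C.
E + v×B = (7920, 0, 2.72×10⁴) N/C.
F = q(E + v×B) = (3.204×10⁻¹⁹ C)·(7920, 0, 2.72×10⁴) = (2.54×10⁻¹⁵, 0, 8.70×10⁻¹⁵) N.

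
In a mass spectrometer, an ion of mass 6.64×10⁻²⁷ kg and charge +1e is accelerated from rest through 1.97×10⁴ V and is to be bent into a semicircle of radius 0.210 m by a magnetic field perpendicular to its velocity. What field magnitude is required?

v = √(2|q|V/m) = √(2·1.602×10⁻¹⁹·1.97×10⁴/6.64×10⁻²⁷) ≈ 9.750×10⁵ m/s.
B = mv/(|q|r) = (6.64×10⁻²⁷)(9.750×10⁵)/((1.602×10⁻¹⁹)(0.210)) ≈ 0.192 T.

B ≈ 0.192 T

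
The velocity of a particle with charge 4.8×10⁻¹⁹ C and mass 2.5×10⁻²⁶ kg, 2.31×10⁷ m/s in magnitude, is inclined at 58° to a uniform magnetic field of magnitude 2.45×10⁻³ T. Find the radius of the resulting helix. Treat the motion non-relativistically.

r ≈ 416 m

v⊥ = v sinθ = 2.31×10⁷·sin58° ≈ 1.959×10⁷ m/s.
r = m v⊥/(|q|B) = (2.5×10⁻²⁶)(1.959×10⁷)/((4.8×10⁻¹⁹)(2.45×10⁻³)) ≈ 416 m.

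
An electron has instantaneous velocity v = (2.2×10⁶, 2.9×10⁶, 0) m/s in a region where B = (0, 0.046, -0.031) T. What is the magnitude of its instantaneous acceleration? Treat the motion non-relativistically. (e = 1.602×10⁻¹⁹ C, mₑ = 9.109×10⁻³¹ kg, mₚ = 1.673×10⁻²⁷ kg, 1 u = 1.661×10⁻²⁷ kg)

v×B = (-8.99×10⁴, 6.82×10⁴, 1.01×10⁵) N/C.
F = q v×B = (−1.602×10⁻¹⁹ C)·(-8.99×10⁴, 6.82×10⁴, 1.01×10⁵) = (1.44×10⁻¹⁴, -1.09×10⁻¹⁴, -1.62×10⁻¹⁴) N.
|a| = |F|/m = 2.428×10⁻¹⁴/9.109×10⁻³¹ ≈ 2.67×10¹⁶ m/s².

|a| ≈ 2.67×10¹⁶ m/s²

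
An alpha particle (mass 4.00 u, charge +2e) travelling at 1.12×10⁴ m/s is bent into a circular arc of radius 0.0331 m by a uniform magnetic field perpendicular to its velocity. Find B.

From |q|vB = mv²/r, B = mv/(|q|r).
B = (6.644×10⁻²⁷)(1.12×10⁴)/((3.204×10⁻¹⁹)(0.0331)) ≈ 7.02×10⁻³ T.

B ≈ 7.02×10⁻³ T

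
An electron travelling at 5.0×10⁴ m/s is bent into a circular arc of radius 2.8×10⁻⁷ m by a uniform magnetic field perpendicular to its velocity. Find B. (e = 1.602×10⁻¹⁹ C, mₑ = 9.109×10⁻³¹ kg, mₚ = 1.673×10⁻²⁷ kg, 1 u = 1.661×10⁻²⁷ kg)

From |q|vB = mv²/r, B = mv/(|q|r).
B = (9.109×10⁻³¹)(5.0×10⁴)/((1.602×10⁻¹⁹)(2.8×10⁻⁷)) ≈ 1.0 T.

B ≈ 1.0 T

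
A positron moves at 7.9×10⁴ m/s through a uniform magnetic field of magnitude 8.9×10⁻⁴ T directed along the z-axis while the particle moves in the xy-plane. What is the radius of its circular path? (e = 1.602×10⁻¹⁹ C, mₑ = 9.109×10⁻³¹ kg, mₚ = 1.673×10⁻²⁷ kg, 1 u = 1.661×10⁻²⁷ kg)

r ≈ 5.0×10⁻⁴ m

The magnetic force provides the centripetal force: |q|vB = mv²/r.
r = mv/(|q|B) = (9.109×10⁻³¹)(7.9×10⁴)/((1.602×10⁻¹⁹)(8.9×10⁻⁴)) ≈ 5.0×10⁻⁴ m.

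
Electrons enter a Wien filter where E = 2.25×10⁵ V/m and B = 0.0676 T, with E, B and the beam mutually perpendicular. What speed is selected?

Straight-line motion ⇒ electric and magnetic forces cancel, so E = vB.
v = E/B = 2.25×10⁵/0.0676 = 3.33×10⁶ m/s.
The result is independent of the particle's charge and mass.

v = 3.33×10⁶ m/s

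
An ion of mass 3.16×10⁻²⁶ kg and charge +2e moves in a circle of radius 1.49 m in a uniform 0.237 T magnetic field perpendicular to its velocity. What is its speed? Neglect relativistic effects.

v ≈ 3.58×10⁶ m/s

From |q|vB = mv²/r, v = |q|Br/m.
v = (3.204×10⁻¹⁹)(0.237)(1.49)/3.16×10⁻²⁶ ≈ 3.58×10⁶ m/s.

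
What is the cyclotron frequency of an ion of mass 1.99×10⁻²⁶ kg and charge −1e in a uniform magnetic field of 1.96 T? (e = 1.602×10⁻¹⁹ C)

f = |q|B/(2πm).
f = (1.602×10⁻¹⁹)(1.96)/(2π·1.99×10⁻²⁶) ≈ 2.51×10⁶ Hz.

f ≈ 2.51×10⁶ Hz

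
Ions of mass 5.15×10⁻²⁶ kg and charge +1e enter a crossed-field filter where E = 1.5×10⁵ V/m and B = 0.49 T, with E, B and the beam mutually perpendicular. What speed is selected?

For undeflected motion the electric and magnetic forces balance: qE = qvB.
v = E/B = 1.5×10⁵/0.49 = 3.1×10⁵ m/s.

v = 3.1×10⁵ m/s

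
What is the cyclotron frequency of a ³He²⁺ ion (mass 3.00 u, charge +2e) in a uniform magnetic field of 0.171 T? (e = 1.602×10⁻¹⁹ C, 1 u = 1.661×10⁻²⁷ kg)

f = |q|B/(2πm).
f = (3.204×10⁻¹⁹)(0.171)/(2π·4.983×10⁻²⁷) ≈ 1.75×10⁶ Hz.

f ≈ 1.75×10⁶ Hz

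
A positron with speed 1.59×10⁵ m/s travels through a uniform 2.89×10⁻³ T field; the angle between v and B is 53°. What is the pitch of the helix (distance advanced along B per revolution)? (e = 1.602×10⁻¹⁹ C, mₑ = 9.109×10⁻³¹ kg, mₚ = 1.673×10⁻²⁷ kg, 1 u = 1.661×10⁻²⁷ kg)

v∥ = v cosθ = 1.59×10⁵·cos53° ≈ 9.569×10⁴ m/s.
T = 2πm/(|q|B) = 2π(9.109×10⁻³¹)/((1.602×10⁻¹⁹)(2.89×10⁻³)) ≈ 1.236×10⁻⁸ s.
pitch = v∥ T = (9.569×10⁴)(1.236×10⁻⁸) ≈ 1.18×10⁻³ m.

p ≈ 1.18×10⁻³ m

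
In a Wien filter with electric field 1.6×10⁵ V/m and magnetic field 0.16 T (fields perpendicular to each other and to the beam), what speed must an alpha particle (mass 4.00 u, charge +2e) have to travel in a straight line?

Zero net Lorentz force requires |qE| = |q v×B|, i.e. E = vB.
v = E/B = 1.6×10⁵/0.16 = 1.0×10⁶ m/s.
The result is independent of the particle's charge and mass.

v = 1.0×10⁶ m/s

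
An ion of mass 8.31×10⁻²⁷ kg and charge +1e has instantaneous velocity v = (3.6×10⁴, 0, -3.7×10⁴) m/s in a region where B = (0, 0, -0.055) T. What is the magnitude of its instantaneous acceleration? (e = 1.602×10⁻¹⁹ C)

|a| ≈ 3.82×10¹⁰ m/s²

v×B = (0, 1980, 0) N/C.
F = q v×B = (1.602×10⁻¹⁹ C)·(0, 1980, 0) = (0, 3.17×10⁻¹⁶, 0) N.
|a| = |F|/m = 3.172×10⁻¹⁶/8.31×10⁻²⁷ ≈ 3.82×10¹⁰ m/s².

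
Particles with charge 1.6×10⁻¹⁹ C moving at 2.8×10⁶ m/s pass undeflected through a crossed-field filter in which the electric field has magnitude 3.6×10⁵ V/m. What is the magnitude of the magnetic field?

B = 0.13 T

Balance of forces in the selector: qE = qvB ⇒ B = E/v.
B = 3.6×10⁵/2.8×10⁶ = 0.13 T.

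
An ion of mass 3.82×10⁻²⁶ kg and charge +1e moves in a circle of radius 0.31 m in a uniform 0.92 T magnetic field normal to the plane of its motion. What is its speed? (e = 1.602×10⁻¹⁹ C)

From |q|vB = mv²/r, v = |q|Br/m.
v = (1.602×10⁻¹⁹)(0.92)(0.31)/3.82×10⁻²⁶ ≈ 1.2×10⁶ m/s.

v ≈ 1.2×10⁶ m/s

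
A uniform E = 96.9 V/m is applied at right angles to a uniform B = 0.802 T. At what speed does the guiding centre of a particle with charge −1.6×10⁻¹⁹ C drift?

The E×B drift speed is v_d = E/B.
v_d = 96.9/0.802 = 121 m/s.

v_d ≈ 121 m/s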